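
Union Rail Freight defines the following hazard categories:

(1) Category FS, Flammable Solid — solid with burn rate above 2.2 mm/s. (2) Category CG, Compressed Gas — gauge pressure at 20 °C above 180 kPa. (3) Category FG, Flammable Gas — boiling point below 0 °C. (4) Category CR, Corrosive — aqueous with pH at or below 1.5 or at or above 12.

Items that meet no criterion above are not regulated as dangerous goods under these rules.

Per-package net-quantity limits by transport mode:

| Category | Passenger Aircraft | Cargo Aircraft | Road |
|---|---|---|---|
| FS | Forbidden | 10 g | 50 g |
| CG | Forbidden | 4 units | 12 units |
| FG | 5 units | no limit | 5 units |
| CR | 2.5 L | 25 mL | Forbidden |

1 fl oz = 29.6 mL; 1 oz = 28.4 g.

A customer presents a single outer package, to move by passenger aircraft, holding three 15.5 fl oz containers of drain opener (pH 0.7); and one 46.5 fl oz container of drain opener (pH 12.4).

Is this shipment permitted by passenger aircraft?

No

The drain opener has pH 0.7, which is ≤ 1.5, so it is Category CR (Corrosive).
The drain opener has pH 12.4, which is ≥ 12, so it is Category CR (Corrosive).
Total Category CR: (three 15.5 fl oz containers = 1376.4 mL) + (one 46.5 fl oz container = 1376.4 mL) = 2752.8 mL.
That exceeds the Category CR passenger aircraft limit of 2.5 L.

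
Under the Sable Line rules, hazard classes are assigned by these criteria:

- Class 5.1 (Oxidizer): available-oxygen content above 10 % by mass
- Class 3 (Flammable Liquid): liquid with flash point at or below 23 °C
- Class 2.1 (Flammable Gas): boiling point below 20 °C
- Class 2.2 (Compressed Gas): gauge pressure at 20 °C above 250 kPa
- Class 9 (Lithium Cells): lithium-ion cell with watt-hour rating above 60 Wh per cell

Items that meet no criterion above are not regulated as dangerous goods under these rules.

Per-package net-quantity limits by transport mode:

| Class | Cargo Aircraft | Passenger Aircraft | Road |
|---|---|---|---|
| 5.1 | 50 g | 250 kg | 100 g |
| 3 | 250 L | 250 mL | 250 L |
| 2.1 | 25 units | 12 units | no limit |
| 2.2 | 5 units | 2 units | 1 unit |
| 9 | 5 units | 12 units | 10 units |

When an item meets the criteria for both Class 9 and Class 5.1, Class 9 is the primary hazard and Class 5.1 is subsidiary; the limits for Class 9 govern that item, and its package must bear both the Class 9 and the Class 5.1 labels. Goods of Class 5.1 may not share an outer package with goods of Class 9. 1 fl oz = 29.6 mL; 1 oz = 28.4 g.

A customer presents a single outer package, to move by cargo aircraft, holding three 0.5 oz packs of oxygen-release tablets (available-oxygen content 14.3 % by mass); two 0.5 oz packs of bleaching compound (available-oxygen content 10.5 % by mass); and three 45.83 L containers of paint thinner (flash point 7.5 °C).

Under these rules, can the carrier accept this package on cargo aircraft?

No

The oxygen-release tablets have available-oxygen content 14.3 % by mass, which is > 10 % by mass, so they are Class 5.1 (Oxidizer).
The bleaching compound has available-oxygen content 10.5 % by mass, which is > 10 % by mass, so it is Class 5.1 (Oxidizer).
Flash point 7.5 °C meets the Class 3 criterion (Flammable Liquid), so the paint thinner is Class 3.
Class 5.1 net quantity: (three 0.5 oz packs = 42.6 g) + (two 0.5 oz packs = 28.4 g) = 71 g.
71 g > 50 g (cargo aircraft limit, Class 5.1) — over the limit.
Class 3 quantity: three 45.83 L containers = 137.49 L.
That is within the Class 3 cargo aircraft limit of 250 L.
The segregation rule (Class 5.1 with Class 9) does not apply to Class 5.1 with Class 3.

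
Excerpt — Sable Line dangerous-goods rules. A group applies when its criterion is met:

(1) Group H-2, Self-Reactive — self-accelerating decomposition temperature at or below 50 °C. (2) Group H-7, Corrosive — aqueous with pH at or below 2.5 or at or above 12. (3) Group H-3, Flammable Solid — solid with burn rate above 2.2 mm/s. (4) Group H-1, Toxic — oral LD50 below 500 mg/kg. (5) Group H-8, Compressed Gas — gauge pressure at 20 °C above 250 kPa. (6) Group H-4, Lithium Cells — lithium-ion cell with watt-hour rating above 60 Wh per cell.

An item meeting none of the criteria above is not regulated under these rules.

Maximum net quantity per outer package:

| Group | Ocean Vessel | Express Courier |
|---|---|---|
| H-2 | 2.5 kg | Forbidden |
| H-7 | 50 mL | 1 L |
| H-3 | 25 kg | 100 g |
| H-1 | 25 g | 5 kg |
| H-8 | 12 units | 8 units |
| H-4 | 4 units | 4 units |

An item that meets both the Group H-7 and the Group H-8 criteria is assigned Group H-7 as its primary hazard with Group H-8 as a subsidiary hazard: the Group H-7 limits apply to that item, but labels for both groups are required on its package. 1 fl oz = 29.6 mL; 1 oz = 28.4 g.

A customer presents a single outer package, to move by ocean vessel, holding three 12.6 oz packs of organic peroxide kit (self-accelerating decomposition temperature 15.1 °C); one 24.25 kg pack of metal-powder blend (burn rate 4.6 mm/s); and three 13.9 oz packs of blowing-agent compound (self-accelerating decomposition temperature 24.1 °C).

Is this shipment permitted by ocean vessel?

Yes

Organic peroxide kit: self-accelerating decomposition temperature 15.1 °C ≤ 50 °C → Group H-2 (Self-Reactive).
Burn rate 4.6 mm/s meets the Group H-3 criterion (Flammable Solid), so the metal-powder blend is Group H-3.
Blowing-agent compound: self-accelerating decomposition temperature 24.1 °C ≤ 50 °C → Group H-2 (Self-Reactive).
Group H-2 net quantity: (three 12.6 oz packs = 1073.52 g) + (three 13.9 oz packs = 1184.28 g) = 2257.8 g.
That is within the Group H-2 ocean vessel limit of 2.5 kg.
Group H-3 quantity: 24.25 kg.
24.25 kg ≤ 25 kg (ocean vessel limit, Group H-3) — within limit.
Every hazard group is within its ocean vessel limit and no segregation rule is violated.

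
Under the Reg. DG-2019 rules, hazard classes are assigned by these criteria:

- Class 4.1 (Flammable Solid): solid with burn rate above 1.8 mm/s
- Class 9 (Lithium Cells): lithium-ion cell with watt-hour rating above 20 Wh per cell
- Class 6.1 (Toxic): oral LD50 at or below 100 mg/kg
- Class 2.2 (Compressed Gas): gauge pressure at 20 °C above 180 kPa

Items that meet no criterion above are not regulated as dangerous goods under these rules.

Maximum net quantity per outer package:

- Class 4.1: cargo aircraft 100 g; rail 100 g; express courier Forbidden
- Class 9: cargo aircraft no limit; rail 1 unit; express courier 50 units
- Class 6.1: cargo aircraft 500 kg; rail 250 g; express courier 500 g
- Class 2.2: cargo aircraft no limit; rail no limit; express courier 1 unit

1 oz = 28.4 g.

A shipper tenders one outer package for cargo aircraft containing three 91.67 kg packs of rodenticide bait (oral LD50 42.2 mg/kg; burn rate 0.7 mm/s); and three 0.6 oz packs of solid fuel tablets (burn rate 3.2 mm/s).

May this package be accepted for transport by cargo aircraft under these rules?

Rodenticide bait: oral LD50 42.2 mg/kg ≤ 100 mg/kg → Class 6.1 (Toxic).
Solid fuel tablets: burn rate 3.2 mm/s > 1.8 mm/s → Class 4.1 (Flammable Solid).
Class 6.1 quantity: three 91.67 kg packs = 275.01 kg.
275.01 kg ≤ 500 kg (cargo aircraft limit, Class 6.1) — within limit.
Class 4.1 quantity: three 0.6 oz packs = 51.12 g.
51.12 g ≤ 100 g (cargo aircraft limit, Class 4.1) — within limit.
Every hazard class is within its cargo aircraft limit and no segregation rule is violated.

Yes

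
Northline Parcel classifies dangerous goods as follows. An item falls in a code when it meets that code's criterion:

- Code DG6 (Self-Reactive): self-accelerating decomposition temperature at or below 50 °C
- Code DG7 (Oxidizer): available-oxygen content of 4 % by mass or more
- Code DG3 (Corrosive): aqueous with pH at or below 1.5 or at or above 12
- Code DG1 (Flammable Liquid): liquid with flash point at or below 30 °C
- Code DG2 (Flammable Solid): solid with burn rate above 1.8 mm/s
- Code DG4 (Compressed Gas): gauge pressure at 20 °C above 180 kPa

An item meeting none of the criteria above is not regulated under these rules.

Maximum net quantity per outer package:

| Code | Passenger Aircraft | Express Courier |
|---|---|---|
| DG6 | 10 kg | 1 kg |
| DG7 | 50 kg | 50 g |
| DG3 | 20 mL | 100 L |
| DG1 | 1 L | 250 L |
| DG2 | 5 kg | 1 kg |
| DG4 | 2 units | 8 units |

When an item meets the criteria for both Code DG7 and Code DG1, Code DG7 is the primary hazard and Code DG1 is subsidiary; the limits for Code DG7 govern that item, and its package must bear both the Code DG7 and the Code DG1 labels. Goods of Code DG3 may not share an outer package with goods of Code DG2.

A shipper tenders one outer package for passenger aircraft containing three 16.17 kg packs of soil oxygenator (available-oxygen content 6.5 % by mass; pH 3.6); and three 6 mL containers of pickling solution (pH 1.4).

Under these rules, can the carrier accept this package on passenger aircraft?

Yes

Soil oxygenator: available-oxygen content 6.5 % by mass ≥ 4 % by mass → Code DG7 (Oxidizer).
The pickling solution has pH 1.4, which is ≤ 1.5, so it is Code DG3 (Corrosive).
Code DG3 quantity: three 6 mL containers = 18 mL.
18 mL is within the passenger aircraft limit of 20 mL for Code DG3.
Code DG7 quantity: three 16.17 kg packs = 48.51 kg.
That is within the Code DG7 passenger aircraft limit of 50 kg.
The segregation rule (Code DG3 with Code DG2) does not apply to Code DG3 with Code DG7.
Every hazard code is within its passenger aircraft limit and no segregation rule is violated.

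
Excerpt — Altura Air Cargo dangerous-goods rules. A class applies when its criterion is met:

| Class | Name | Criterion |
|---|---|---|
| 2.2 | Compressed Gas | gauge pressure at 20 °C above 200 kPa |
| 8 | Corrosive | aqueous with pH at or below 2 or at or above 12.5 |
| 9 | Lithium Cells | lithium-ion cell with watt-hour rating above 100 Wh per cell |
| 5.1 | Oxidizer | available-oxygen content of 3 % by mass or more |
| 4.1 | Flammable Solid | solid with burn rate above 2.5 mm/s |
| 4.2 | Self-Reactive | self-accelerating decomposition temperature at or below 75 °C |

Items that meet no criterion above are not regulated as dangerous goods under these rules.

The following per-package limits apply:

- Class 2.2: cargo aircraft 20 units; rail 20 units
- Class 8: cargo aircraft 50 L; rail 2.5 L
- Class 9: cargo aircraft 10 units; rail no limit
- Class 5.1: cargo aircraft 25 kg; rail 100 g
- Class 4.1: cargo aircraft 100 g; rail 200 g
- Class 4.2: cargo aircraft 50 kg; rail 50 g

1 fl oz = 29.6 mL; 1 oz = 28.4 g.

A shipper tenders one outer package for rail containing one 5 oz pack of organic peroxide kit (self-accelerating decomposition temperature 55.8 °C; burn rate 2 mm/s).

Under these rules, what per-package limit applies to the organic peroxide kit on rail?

With self-accelerating decomposition temperature 55.8 °C (≤ 75 °C), the organic peroxide kit falls in Class 4.2.
The rail limit for Class 4.2 is 50 g.

50 g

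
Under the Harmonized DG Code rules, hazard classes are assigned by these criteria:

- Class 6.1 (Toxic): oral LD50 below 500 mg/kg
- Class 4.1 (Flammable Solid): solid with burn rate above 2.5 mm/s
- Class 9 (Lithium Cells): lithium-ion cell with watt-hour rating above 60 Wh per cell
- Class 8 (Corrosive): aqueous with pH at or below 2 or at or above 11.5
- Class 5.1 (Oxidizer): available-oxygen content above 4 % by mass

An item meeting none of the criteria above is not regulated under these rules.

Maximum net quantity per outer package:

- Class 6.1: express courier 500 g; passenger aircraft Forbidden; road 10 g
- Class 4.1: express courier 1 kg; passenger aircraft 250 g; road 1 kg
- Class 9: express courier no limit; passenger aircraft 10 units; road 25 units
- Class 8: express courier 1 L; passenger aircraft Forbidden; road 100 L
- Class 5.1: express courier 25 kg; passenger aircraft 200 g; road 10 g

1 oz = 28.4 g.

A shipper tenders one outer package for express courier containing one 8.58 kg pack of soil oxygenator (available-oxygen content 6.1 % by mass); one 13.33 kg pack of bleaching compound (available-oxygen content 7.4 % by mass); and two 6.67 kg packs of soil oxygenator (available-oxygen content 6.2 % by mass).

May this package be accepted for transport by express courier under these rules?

Available-oxygen content 6.1 % by mass meets the Class 5.1 criterion (Oxidizer), so the soil oxygenator is Class 5.1.
The bleaching compound has available-oxygen content 7.4 % by mass, which is > 4 % by mass, so it is Class 5.1 (Oxidizer).
Soil oxygenator: available-oxygen content 6.2 % by mass > 4 % by mass → Class 5.1 (Oxidizer).
Total Class 5.1: 8.58 kg + 13.33 kg + (two 6.67 kg packs = 13.34 kg) = 35.25 kg.
35.25 kg > 25 kg (express courier limit, Class 5.1) — over the limit.

No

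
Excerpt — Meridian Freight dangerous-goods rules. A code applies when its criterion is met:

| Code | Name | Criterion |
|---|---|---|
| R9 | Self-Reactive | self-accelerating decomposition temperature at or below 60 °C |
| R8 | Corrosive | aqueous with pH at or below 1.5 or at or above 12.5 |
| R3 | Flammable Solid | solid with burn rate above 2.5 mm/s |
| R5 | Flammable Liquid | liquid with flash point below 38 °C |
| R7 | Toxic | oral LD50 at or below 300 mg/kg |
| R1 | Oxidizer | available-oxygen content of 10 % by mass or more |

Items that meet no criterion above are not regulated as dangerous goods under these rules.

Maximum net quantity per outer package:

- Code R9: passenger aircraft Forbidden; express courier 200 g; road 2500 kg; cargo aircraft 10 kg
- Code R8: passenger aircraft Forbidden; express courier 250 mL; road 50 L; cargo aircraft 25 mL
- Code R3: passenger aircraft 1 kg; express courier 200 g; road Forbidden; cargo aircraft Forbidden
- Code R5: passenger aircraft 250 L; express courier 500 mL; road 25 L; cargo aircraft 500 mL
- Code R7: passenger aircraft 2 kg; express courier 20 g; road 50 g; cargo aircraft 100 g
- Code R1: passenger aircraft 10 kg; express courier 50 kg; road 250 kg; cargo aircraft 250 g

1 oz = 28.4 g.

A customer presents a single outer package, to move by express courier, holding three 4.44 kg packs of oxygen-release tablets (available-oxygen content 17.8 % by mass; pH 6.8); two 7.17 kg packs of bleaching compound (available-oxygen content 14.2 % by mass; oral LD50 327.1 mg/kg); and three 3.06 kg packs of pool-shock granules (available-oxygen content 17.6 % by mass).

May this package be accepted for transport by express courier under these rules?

Yes

The oxygen-release tablets have available-oxygen content 17.8 % by mass, which is ≥ 10 % by mass, so they are Code R1 (Oxidizer).
Available-oxygen content 14.2 % by mass meets the Code R1 criterion (Oxidizer), so the bleaching compound is Code R1.
With available-oxygen content 17.6 % by mass (≥ 10 % by mass), the pool-shock granules fall in Code R1.
Total Code R1: (three 4.44 kg packs = 13.32 kg) + (two 7.17 kg packs = 14.34 kg) + (three 3.06 kg packs = 9.18 kg) = 36.84 kg.
36.84 kg ≤ 50 kg (express courier limit, Code R1) — within limit.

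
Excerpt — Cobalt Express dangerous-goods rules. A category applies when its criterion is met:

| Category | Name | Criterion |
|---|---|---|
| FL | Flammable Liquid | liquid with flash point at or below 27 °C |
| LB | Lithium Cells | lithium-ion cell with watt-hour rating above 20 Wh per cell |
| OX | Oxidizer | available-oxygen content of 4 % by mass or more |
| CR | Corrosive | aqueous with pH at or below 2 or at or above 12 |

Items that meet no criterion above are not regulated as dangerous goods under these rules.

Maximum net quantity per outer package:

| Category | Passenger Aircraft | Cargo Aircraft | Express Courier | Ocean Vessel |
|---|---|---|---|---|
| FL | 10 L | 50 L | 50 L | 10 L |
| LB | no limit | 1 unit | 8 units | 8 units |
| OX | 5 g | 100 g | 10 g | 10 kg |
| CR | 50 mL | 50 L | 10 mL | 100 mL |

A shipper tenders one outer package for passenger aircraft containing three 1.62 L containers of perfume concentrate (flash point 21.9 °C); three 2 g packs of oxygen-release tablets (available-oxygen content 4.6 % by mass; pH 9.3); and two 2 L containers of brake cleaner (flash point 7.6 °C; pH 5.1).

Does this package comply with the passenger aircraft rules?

No

Flash point 21.9 °C meets the Category FL criterion (Flammable Liquid), so the perfume concentrate is Category FL.
With available-oxygen content 4.6 % by mass (≥ 4 % by mass), the oxygen-release tablets fall in Category OX.
Flash point 7.6 °C meets the Category FL criterion (Flammable Liquid), so the brake cleaner is Category FL.
Category OX quantity: three 2 g packs = 6 g.
6 g exceeds the passenger aircraft limit of 5 g for Category OX.
Category FL net quantity: (three 1.62 L containers = 4.86 L) + (two 2 L containers = 4 L) = 8.86 L.
8.86 L is within the passenger aircraft limit of 10 L for Category FL.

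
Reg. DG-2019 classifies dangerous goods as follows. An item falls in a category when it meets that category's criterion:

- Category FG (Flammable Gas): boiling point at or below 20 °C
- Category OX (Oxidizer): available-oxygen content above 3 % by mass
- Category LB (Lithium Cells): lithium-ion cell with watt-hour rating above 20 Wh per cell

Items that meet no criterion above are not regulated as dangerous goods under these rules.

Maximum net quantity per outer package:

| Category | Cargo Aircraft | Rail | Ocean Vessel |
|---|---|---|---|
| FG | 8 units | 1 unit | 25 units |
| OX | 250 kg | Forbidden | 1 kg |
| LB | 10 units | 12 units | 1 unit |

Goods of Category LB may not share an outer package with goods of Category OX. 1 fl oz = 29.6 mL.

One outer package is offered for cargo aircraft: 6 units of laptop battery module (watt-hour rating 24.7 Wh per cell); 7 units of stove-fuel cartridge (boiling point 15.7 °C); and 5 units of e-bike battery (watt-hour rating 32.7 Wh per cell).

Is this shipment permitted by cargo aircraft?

The laptop battery module has watt-hour rating 24.7 Wh per cell, which is > 20 Wh per cell, so it is Category LB (Lithium Cells).
Boiling point 15.7 °C meets the Category FG criterion (Flammable Gas), so the stove-fuel cartridge is Category FG.
Watt-hour rating 32.7 Wh per cell meets the Category LB criterion (Lithium Cells), so the e-bike battery is Category LB.
Category LB net quantity: 6 units + 5 units = 11 units.
11 units exceeds the cargo aircraft limit of 10 units for Category LB.
Category FG quantity: 7 units.
7 units ≤ 8 units (cargo aircraft limit, Category FG) — within limit.
The segregation rule (Category LB with Category OX) does not apply to Category LB with Category FG.

No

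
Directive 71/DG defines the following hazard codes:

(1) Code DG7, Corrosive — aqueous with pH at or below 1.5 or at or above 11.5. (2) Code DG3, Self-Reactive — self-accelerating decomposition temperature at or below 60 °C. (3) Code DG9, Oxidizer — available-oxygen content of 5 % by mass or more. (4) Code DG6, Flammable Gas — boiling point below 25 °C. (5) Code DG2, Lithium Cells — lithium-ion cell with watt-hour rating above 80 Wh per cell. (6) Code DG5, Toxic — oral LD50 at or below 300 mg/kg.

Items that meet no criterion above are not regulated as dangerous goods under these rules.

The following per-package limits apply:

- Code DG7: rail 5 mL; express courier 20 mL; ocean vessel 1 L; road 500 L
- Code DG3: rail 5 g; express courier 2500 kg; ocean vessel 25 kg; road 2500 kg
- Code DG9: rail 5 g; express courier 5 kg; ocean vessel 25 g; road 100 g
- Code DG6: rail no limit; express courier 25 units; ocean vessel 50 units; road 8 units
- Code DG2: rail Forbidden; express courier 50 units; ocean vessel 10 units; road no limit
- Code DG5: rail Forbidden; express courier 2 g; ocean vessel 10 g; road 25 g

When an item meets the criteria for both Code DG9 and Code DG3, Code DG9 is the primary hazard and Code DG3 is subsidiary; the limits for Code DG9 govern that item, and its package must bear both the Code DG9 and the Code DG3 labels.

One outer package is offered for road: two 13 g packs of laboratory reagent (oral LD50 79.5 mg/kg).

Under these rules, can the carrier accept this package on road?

No

With oral LD50 79.5 mg/kg (≤ 300 mg/kg), the laboratory reagent falls in Code DG5.
Code DG5 quantity: two 13 g packs = 26 g.
That exceeds the Code DG5 road limit of 25 g.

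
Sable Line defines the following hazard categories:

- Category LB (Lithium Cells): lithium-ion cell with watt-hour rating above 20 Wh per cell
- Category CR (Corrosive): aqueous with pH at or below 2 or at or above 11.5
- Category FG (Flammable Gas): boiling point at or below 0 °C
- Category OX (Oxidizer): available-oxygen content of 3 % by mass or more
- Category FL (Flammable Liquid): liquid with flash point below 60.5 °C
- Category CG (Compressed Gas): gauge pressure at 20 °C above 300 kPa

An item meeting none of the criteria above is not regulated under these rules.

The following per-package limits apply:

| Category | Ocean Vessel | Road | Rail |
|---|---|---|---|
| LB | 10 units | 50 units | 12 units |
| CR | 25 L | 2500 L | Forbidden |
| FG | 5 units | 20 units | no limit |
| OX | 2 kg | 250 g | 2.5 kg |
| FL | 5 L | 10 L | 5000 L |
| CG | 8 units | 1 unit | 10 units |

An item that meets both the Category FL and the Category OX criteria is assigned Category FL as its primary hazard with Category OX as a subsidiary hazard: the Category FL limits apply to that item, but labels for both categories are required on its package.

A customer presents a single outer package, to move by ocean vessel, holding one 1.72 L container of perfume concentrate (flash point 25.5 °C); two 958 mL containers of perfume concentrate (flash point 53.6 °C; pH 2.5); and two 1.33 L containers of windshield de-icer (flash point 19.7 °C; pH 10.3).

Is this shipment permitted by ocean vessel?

Flash point 25.5 °C meets the Category FL criterion (Flammable Liquid), so the perfume concentrate is Category FL.
Flash point 53.6 °C meets the Category FL criterion (Flammable Liquid), so the perfume concentrate is Category FL.
With flash point 19.7 °C (< 60.5 °C), the windshield de-icer falls in Category FL.
Category FL net quantity: 1.72 L + (two 958 mL containers = 1.916 L) + (two 1.33 L containers = 2.66 L) = 6.296 L.
6.296 L exceeds the ocean vessel limit of 5 L for Category FL.

No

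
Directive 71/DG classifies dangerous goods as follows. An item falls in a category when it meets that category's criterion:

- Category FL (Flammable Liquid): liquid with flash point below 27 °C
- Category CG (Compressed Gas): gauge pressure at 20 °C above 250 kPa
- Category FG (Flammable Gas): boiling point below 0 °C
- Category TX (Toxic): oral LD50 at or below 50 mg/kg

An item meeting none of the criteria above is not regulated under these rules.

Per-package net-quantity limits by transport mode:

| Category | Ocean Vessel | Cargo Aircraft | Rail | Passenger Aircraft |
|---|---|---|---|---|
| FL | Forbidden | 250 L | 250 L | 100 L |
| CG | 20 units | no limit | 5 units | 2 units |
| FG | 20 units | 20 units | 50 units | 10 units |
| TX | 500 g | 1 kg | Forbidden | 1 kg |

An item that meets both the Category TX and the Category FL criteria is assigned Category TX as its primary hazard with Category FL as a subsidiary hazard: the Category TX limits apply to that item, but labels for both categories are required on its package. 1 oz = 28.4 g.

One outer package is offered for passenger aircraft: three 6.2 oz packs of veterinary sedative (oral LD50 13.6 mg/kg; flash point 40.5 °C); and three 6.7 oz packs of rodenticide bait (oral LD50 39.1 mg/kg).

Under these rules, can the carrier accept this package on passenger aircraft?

Oral LD50 13.6 mg/kg meets the Category TX criterion (Toxic), so the veterinary sedative is Category TX.
With oral LD50 39.1 mg/kg (≤ 50 mg/kg), the rodenticide bait falls in Category TX.
Category TX net quantity: (three 6.2 oz packs = 528.24 g) + (three 6.7 oz packs = 570.84 g) = 1099.08 g.
1099.08 g exceeds the passenger aircraft limit of 1 kg for Category TX.

No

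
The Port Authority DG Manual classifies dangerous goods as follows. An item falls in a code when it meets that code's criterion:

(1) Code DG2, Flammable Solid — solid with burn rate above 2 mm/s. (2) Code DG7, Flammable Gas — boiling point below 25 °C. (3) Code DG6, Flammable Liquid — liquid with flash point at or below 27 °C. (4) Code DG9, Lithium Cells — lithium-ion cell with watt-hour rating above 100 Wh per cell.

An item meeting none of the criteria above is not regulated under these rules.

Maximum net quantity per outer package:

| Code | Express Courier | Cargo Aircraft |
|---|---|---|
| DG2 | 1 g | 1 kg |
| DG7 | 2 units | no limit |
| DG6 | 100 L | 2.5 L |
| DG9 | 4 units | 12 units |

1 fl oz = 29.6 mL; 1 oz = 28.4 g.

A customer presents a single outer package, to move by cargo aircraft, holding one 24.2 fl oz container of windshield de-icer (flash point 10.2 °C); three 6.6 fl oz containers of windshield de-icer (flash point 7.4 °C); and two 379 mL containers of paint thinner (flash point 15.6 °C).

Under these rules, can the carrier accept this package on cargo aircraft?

Yes

Windshield de-icer: flash point 10.2 °C ≤ 27 °C → Code DG6 (Flammable Liquid).
The windshield de-icer has flash point 7.4 °C, which is ≤ 27 °C, so it is Code DG6 (Flammable Liquid).
Flash point 15.6 °C meets the Code DG6 criterion (Flammable Liquid), so the paint thinner is Code DG6.
Total Code DG6: (one 24.2 fl oz container = 716.32 mL) + (three 6.6 fl oz containers = 586.08 mL) + (two 379 mL containers = 758 mL) = 2060.4 mL.
2060.4 mL is within the cargo aircraft limit of 2.5 L for Code DG6.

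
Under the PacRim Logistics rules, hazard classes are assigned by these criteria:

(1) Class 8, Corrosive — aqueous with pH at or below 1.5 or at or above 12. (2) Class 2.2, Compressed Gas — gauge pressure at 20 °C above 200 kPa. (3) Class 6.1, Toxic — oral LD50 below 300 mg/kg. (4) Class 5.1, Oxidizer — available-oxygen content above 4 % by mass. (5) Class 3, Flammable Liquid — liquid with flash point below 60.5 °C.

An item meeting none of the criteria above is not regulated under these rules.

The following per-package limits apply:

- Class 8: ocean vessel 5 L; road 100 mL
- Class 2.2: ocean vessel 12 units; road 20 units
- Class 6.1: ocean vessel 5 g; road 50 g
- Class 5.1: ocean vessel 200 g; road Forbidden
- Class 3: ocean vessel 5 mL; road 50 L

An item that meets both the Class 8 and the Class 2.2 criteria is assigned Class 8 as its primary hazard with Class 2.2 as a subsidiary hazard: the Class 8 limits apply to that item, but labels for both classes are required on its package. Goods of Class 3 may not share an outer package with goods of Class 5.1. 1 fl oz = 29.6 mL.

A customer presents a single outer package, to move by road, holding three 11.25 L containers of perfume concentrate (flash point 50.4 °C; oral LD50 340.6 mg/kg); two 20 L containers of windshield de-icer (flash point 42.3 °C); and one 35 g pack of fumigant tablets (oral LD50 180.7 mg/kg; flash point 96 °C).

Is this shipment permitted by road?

No

The perfume concentrate has flash point 50.4 °C, which is < 60.5 °C, so it is Class 3 (Flammable Liquid).
The windshield de-icer has flash point 42.3 °C, which is < 60.5 °C, so it is Class 3 (Flammable Liquid).
The fumigant tablets have oral LD50 180.7 mg/kg, which is < 300 mg/kg, so they are Class 6.1 (Toxic).
Class 3 net quantity: (three 11.25 L containers = 33.75 L) + (two 20 L containers = 40 L) = 73.75 L.
73.75 L > 50 L (road limit, Class 3) — over the limit.
Class 6.1 quantity: 35 g.
That is within the Class 6.1 road limit of 50 g.
The segregation rule (Class 3 with Class 5.1) does not apply to Class 3 with Class 6.1.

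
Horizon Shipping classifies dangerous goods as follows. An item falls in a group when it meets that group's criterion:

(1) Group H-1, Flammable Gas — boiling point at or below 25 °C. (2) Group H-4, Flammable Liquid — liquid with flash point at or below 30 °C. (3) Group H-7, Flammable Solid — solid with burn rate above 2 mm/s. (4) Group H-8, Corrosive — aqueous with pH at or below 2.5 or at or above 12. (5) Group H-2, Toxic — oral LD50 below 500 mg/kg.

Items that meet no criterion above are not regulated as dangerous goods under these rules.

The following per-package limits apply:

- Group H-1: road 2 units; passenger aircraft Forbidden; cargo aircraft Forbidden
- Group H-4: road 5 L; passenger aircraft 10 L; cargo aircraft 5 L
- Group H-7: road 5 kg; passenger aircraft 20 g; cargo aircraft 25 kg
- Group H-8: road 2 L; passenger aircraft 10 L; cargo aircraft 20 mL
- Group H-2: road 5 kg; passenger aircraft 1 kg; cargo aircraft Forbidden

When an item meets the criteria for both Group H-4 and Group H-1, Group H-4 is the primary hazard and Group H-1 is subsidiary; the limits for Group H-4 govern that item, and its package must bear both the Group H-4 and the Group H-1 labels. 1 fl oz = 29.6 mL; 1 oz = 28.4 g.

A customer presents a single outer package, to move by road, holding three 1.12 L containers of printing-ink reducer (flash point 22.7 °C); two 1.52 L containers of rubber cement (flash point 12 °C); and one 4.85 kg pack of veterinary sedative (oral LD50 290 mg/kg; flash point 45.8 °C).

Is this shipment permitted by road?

Printing-ink reducer: flash point 22.7 °C ≤ 30 °C → Group H-4 (Flammable Liquid).
Rubber cement: flash point 12 °C ≤ 30 °C → Group H-4 (Flammable Liquid).
The veterinary sedative has oral LD50 290 mg/kg, which is < 500 mg/kg, so it is Group H-2 (Toxic).
Group H-4 net quantity: (three 1.12 L containers = 3.36 L) + (two 1.52 L containers = 3.04 L) = 6.4 L.
6.4 L > 5 L (road limit, Group H-4) — over the limit.
Group H-2 quantity: 4.85 kg.
That is within the Group H-2 road limit of 5 kg.

No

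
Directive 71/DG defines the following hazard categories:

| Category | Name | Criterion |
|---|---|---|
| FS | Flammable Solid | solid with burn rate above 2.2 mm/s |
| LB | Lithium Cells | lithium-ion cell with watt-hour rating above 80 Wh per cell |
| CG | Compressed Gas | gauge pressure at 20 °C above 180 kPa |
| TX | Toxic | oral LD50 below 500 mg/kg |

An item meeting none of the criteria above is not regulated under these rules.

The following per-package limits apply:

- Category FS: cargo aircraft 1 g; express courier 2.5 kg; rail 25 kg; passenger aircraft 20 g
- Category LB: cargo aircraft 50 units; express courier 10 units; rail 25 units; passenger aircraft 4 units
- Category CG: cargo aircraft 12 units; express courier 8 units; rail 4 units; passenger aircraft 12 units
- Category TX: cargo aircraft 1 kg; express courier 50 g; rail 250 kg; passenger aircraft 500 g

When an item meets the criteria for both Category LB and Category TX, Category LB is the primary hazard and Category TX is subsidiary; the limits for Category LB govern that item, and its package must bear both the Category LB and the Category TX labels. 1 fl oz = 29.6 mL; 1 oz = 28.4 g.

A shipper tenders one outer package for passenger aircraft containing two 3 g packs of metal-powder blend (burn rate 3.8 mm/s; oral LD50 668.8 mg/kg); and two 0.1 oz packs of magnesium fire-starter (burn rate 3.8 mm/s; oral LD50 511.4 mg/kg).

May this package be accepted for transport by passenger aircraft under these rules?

Metal-powder blend: burn rate 3.8 mm/s > 2.2 mm/s → Category FS (Flammable Solid).
The magnesium fire-starter has burn rate 3.8 mm/s, which is > 2.2 mm/s, so it is Category FS (Flammable Solid).
Category FS net quantity: (two 3 g packs = 6 g) + (two 0.1 oz packs = 5.68 g) = 11.68 g.
11.68 g is within the passenger aircraft limit of 20 g for Category FS.

Yes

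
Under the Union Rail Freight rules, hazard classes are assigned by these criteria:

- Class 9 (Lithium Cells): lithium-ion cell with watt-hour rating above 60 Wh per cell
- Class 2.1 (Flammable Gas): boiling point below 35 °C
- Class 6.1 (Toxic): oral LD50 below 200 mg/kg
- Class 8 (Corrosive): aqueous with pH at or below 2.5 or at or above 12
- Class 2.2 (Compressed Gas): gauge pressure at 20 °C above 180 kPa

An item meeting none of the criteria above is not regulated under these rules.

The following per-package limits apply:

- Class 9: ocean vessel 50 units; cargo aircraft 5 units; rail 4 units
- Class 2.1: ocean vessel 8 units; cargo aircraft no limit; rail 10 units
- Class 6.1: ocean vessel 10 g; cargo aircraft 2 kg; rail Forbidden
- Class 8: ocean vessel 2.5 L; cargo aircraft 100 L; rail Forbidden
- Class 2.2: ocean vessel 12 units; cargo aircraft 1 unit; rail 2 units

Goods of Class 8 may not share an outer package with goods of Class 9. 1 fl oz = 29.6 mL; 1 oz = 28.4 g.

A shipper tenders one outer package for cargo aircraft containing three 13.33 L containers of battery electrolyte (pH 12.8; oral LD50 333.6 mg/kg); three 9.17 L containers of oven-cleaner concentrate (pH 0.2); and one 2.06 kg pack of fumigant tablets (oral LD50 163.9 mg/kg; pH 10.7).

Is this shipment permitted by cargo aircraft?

No

With pH 12.8 (≥ 12), the battery electrolyte falls in Class 8.
Oven-cleaner concentrate: pH 0.2 ≤ 2.5 → Class 8 (Corrosive).
With oral LD50 163.9 mg/kg (< 200 mg/kg), the fumigant tablets fall in Class 6.1.
Class 6.1 quantity: 2.06 kg.
That exceeds the Class 6.1 cargo aircraft limit of 2 kg.
Total Class 8: (three 13.33 L containers = 39.99 L) + (three 9.17 L containers = 27.51 L) = 67.5 L.
67.5 L is within the cargo aircraft limit of 100 L for Class 8.
The segregation rule (Class 8 with Class 9) does not apply to Class 6.1 with Class 8.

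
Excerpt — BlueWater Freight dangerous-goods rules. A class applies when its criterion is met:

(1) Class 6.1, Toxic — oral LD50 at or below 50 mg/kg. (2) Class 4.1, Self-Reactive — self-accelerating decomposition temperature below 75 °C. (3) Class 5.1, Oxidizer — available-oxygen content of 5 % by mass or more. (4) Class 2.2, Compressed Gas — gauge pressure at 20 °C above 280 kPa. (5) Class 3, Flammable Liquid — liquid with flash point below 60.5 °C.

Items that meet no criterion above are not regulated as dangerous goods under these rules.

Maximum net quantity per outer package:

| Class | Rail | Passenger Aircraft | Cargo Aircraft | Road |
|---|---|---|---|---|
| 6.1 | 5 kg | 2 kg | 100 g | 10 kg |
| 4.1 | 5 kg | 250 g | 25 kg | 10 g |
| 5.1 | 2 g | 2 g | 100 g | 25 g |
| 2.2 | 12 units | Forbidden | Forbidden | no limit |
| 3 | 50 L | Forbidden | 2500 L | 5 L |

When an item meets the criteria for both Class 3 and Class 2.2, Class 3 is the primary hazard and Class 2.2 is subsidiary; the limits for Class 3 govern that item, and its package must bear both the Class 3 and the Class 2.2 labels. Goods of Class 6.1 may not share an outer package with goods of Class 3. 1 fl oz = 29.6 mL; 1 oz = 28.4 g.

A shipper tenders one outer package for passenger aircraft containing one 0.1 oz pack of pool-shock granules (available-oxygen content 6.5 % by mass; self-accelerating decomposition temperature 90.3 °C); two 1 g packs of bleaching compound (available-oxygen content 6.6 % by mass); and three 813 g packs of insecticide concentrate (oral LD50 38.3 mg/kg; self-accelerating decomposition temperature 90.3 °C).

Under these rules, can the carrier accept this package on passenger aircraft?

With available-oxygen content 6.5 % by mass (≥ 5 % by mass), the pool-shock granules fall in Class 5.1.
Bleaching compound: available-oxygen content 6.6 % by mass ≥ 5 % by mass → Class 5.1 (Oxidizer).
Insecticide concentrate: oral LD50 38.3 mg/kg ≤ 50 mg/kg → Class 6.1 (Toxic).
Class 5.1 net quantity: (one 0.1 oz pack = 2.84 g) + (two 1 g packs = 2 g) = 4.84 g.
4.84 g > 2 g (passenger aircraft limit, Class 5.1) — over the limit.
Class 6.1 quantity: three 813 g packs = 2.439 kg.
That exceeds the Class 6.1 passenger aircraft limit of 2 kg.
The segregation rule (Class 6.1 with Class 3) does not apply to Class 5.1 with Class 6.1.

No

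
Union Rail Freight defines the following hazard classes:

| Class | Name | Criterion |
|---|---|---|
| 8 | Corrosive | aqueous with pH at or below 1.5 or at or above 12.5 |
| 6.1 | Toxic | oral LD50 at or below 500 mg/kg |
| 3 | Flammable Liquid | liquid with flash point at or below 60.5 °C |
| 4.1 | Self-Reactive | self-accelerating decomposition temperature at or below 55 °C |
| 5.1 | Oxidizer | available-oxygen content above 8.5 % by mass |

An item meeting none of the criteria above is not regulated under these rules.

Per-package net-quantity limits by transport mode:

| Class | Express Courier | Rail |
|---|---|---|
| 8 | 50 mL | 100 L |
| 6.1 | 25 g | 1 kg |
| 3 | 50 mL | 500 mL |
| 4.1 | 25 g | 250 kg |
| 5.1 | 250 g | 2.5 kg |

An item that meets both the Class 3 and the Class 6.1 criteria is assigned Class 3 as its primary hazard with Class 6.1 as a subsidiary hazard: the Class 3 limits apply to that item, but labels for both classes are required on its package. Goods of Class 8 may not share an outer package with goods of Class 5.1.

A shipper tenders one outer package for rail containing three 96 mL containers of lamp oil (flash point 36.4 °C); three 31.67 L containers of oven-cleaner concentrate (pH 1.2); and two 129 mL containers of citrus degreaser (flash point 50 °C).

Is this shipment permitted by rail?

With flash point 36.4 °C (≤ 60.5 °C), the lamp oil falls in Class 3.
Oven-cleaner concentrate: pH 1.2 ≤ 1.5 → Class 8 (Corrosive).
Flash point 50 °C meets the Class 3 criterion (Flammable Liquid), so the citrus degreaser is Class 3.
Class 3 net quantity: (three 96 mL containers = 288 mL) + (two 129 mL containers = 258 mL) = 546 mL.
546 mL exceeds the rail limit of 500 mL for Class 3.
Class 8 quantity: three 31.67 L containers = 95.01 L.
That is within the Class 8 rail limit of 100 L.
The segregation rule (Class 8 with Class 5.1) does not apply to Class 3 with Class 8.

No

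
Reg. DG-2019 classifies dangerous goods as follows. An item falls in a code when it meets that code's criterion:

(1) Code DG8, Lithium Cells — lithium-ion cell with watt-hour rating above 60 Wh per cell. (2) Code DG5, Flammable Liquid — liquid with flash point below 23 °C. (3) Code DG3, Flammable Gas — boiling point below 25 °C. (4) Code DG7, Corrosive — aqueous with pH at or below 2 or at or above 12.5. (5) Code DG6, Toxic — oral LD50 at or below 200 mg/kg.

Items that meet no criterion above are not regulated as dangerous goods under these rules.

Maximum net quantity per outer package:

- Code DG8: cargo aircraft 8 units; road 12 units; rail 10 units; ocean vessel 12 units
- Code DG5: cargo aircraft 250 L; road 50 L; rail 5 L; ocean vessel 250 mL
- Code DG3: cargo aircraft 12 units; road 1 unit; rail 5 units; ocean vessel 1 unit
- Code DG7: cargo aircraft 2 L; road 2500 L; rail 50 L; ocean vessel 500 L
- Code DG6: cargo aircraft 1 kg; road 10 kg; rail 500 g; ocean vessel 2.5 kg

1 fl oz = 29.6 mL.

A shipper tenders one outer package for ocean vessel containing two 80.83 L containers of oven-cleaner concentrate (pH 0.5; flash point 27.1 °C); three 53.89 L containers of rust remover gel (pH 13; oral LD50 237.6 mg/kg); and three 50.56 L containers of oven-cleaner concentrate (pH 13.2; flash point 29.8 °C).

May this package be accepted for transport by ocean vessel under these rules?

Yes

pH 0.5 meets the Code DG7 criterion (Corrosive), so the oven-cleaner concentrate is Code DG7.
Rust remover gel: pH 13 ≥ 12.5 → Code DG7 (Corrosive).
Oven-cleaner concentrate: pH 13.2 ≥ 12.5 → Code DG7 (Corrosive).
Total Code DG7: (two 80.83 L containers = 161.66 L) + (three 53.89 L containers = 161.67 L) + (three 50.56 L containers = 151.68 L) = 475.01 L.
475.01 L ≤ 500 L (ocean vessel limit, Code DG7) — within limit.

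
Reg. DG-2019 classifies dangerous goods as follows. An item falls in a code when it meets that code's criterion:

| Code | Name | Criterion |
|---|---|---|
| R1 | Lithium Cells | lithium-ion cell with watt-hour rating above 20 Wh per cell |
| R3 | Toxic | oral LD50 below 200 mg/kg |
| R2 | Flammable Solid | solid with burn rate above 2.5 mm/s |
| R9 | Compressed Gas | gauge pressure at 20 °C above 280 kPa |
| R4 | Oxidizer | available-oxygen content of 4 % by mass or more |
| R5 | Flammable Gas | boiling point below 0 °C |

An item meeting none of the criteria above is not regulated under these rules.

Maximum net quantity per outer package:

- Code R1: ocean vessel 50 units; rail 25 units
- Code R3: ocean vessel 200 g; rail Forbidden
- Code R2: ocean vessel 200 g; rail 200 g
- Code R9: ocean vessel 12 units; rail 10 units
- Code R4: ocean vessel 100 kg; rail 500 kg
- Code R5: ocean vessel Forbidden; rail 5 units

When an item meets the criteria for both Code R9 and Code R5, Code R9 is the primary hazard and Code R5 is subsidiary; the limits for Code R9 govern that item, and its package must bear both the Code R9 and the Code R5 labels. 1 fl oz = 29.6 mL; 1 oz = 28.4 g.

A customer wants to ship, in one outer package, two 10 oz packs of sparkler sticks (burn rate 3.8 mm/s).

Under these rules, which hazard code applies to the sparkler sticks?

Sparkler sticks: burn rate 3.8 mm/s > 2.5 mm/s → Code R2 (Flammable Solid).

Code R2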